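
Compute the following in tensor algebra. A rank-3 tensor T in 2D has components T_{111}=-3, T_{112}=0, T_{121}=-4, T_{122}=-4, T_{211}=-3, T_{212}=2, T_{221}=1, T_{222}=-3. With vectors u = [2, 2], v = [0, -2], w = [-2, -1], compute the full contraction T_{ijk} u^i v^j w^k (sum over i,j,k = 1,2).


S = sum over i,j,k of T_{ijk} u_i v_j w_k. Expanding all 8 terms:
T_{111}*u_1*v_1*w_1 = -3*2*0*-2 = 0  (running total: 0)
T_{112}*u_1*v_1*w_2 = 0*2*0*-1 = 0  (running total: 0)
T_{121}*u_1*v_2*w_1 = -4*2*-2*-2 = -32  (running total: -32)
T_{122}*u_1*v_2*w_2 = -4*2*-2*-1 = -16  (running total: -48)
T_{211}*u_2*v_1*w_1 = -3*2*0*-2 = 0  (running total: -48)
T_{212}*u_2*v_1*w_2 = 2*2*0*-1 = 0  (running total: -48)
T_{221}*u_2*v_2*w_1 = 1*2*-2*-2 = 8  (running total: -40)
T_{222}*u_2*v_2*w_2 = -3*2*-2*-1 = -12  (running total: -52)
S = -52

-52


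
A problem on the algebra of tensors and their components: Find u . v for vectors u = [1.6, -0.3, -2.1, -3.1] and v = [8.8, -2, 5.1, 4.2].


The inner product u . v = sum of u_i * v_i.
Term-by-term: 1.6 * 8.8, -0.3 * -2, -2.1 * 5.1, -3.1 * 4.2
Products: 14.08, 0.6, -10.71, -13.02
Sum = 14.08 + 0.6 + -10.71 + -13.02 = -9.05

-9.05


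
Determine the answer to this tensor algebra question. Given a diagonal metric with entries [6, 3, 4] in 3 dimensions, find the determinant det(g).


For a diagonal metric, the determinant is the product of diagonal entries.
Diagonal entries: 6, 3, 4
det(g) = 6 * 3 * 4 = 72

72


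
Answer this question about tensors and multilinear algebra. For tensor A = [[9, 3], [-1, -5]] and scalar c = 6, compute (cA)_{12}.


Scalar multiplication: (cA)_{ij} = c * A_{ij}.
c = 6
A_{12} = 3
(cA)_{12} = 6 * 3 = 18

18


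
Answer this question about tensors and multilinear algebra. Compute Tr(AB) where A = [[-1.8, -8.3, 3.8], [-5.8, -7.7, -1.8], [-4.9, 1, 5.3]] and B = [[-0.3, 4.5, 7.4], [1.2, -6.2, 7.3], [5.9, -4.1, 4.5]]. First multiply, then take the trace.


Tr(AB) = sum_i (AB)_{ii} where (AB)_{ii} = sum_k A_{ik} B_{ki}.
(AB)_{11} = -1.8*-0.3 + -8.3*1.2 + 3.8*5.9 = 13
(AB)_{22} = -5.8*4.5 + -7.7*-6.2 + -1.8*-4.1 = 29.02
(AB)_{33} = -4.9*7.4 + 1*7.3 + 5.3*4.5 = -5.11
Tr(AB) = 13 + 29.02 + -5.11 = 36.91

36.91


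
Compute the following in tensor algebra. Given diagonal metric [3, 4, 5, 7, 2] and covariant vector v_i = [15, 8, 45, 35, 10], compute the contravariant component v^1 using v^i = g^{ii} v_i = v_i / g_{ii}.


To raise an index with a diagonal metric: v^i = v_i / g_{ii}.
For index 1: v_1 = 15, g_{11} = 3
v^1 = 15 / 3 = 5

5


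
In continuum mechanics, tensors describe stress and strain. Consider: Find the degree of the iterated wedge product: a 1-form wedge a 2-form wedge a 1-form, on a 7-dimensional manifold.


The degree of a wedge product is the sum of the degrees of the individual forms.
Degrees: 1, 2, 1
Total degree = 1 + 2 + 1 = 4

4


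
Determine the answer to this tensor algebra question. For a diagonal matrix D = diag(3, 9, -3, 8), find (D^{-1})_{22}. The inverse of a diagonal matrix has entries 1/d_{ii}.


For a diagonal matrix, the inverse has entries (D^{-1})_{ii} = 1/d_{ii}.
The diagonal entries are: d_{11} = 3, d_{22} = 9, d_{33} = -3, d_{44} = 8
We need (D^{-1})_{22} = 1/d_{22} = 1/9 = 1/9

1/9


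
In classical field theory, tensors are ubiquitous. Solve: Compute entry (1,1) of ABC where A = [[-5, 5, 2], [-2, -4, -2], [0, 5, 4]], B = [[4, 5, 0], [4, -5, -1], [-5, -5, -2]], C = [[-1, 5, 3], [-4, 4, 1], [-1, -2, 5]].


(ABC)_{11} = sum_m (AB)_{1m} C_{m1}. First compute row 1 of AB.
(AB)_{11} = -5*4 + 5*4 + 2*-5 = -10
(AB)_{12} = -5*5 + 5*-5 + 2*-5 = -60
(AB)_{13} = -5*0 + 5*-1 + 2*-2 = -9
Now contract with column 1 of C:
(AB)_{11} * C_{11} = -10 * -1 = 10
(AB)_{12} * C_{21} = -60 * -4 = 240
(AB)_{13} * C_{31} = -9 * -1 = 9
(ABC)_{11} = 10 + 240 + 9 = 259

259


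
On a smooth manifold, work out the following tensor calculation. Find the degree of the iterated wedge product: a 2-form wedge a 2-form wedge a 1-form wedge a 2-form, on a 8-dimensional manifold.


The degree of a wedge product is the sum of the degrees of the individual forms.
Degrees: 2, 2, 1, 2
Total degree = 2 + 2 + 1 + 2 = 7

7


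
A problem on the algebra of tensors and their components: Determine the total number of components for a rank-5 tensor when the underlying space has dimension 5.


The number of components of a rank-r tensor in d dimensions is d^r.
Here d = 5 and r = 5.
5^5 = 3125

3125


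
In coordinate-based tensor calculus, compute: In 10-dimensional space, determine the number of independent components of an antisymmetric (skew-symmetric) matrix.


An antisymmetric rank-2 tensor satisfies A_{ij} = -A_{ji}, so diagonal entries are zero.
The independent components are the upper-triangular entries: C(n, 2) = n(n-1)/2.
n = 10
C(10, 2) = 10 * 9 / 2 = 90 / 2 = 45

45


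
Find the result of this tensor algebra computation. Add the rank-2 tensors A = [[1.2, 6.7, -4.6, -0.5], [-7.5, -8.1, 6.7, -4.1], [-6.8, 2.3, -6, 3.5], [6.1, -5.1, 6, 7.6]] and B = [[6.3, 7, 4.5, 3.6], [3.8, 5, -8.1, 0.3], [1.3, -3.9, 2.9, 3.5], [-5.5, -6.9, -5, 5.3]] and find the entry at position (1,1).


Tensor addition is component-wise: (A + B)_{ij} = A_{ij} + B_{ij}.
A_{11} = 1.2
B_{11} = 6.3
(A + B)_{11} = 1.2 + 6.3 = 7.5

7.5


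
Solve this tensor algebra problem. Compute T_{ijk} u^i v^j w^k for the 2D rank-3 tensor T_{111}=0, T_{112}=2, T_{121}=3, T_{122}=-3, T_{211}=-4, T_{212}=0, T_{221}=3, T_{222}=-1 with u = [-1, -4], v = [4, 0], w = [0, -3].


S = sum over i,j,k of T_{ijk} u_i v_j w_k. Expanding all 8 terms:
T_{111}*u_1*v_1*w_1 = 0*-1*4*0 = 0  (running total: 0)
T_{112}*u_1*v_1*w_2 = 2*-1*4*-3 = 24  (running total: 24)
T_{121}*u_1*v_2*w_1 = 3*-1*0*0 = 0  (running total: 24)
T_{122}*u_1*v_2*w_2 = -3*-1*0*-3 = 0  (running total: 24)
T_{211}*u_2*v_1*w_1 = -4*-4*4*0 = 0  (running total: 24)
T_{212}*u_2*v_1*w_2 = 0*-4*4*-3 = 0  (running total: 24)
T_{221}*u_2*v_2*w_1 = 3*-4*0*0 = 0  (running total: 24)
T_{222}*u_2*v_2*w_2 = -1*-4*0*-3 = 0  (running total: 24)
S = 24

24


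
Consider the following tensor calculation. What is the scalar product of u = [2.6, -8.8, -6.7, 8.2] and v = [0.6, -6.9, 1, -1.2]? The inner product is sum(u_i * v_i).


The inner product u . v = sum of u_i * v_i.
Term-by-term: 2.6 * 0.6, -8.8 * -6.9, -6.7 * 1, 8.2 * -1.2
Products: 1.56, 60.72, -6.7, -9.84
Sum = 1.56 + 60.72 + -6.7 + -9.84 = 45.74

45.74


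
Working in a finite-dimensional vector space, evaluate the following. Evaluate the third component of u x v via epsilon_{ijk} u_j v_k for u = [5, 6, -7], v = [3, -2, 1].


(u x v)_3 = sum_{j,k} epsilon_{3jk} u_j v_k. Only permutations of (1,2,3) contribute; the two non-zero terms are:
eps_{312} u_1 v_2 = 1 * 5 * -2 = -10
eps_{321} u_2 v_1 = -1 * 6 * 3 = -18
(u x v)_3 = -28

-28


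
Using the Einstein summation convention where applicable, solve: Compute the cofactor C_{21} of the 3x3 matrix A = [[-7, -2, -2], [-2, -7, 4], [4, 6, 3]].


To find cofactor C_{21}, delete row 2 and column 1.
The resulting 2x2 submatrix is: [[-2, -2], [6, 3]]
Minor M_{21} = -2*3 - -2*6
  = -6 - -12 = 6
Sign = (-1)^(2+1) = (-1)^3 = -1
Cofactor C_{21} = -1 * 6 = -6

-6


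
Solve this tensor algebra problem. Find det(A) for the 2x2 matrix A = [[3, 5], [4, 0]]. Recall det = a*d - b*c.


For a 2x2 matrix [[a, b], [c, d]], det = a*d - b*c.
a = 3, b = 5, c = 4, d = 0
a*d = 3 * 0 = 0
b*c = 5 * 4 = 20
det = 0 - 20 = -20

-20


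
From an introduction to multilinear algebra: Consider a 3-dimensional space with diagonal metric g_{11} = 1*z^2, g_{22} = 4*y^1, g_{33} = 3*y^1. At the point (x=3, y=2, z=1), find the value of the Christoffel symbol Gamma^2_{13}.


For a diagonal metric, Gamma^k_{ij} = (1/2) g^{kk} (dg_{ik}/dx_j + dg_{jk}/dx_i - dg_{ij}/dx_k).
The metric is diagonal, so g_{ab} = 0 for a != b.
At the given point: g_{11} = 1, g_{22} = 8, g_{33} = 6
g^{22} = 1/8
dg_{12}/dx_3 = 0 (off-diagonal)
dg_{32}/dx_1 = 0 (off-diagonal)
dg_{13}/dx_2 = 0 (off-diagonal)
Numerator = 0 + 0 - 0 = 0
Gamma^2_{13} = 0 / (2 * 8) = 0

0


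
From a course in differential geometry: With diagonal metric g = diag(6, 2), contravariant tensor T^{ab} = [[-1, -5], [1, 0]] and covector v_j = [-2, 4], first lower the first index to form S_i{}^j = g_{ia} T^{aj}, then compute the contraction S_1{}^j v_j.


Step 1: lower the first index. For a diagonal metric, g_{ia} T^{aj} = g_{ii} T^{ij} (no sum on i).
g_{11} = 6
S_1{}^1 = 6 * T^{11} = 6 * -1 = -6
S_1{}^2 = 6 * T^{12} = 6 * -5 = -30
Step 2: contract S_1{}^j with v_j.
S_1{}^1 * v_1 = -6 * -2 = 12
S_1{}^2 * v_2 = -30 * 4 = -120
Result = 12 + -120 = -108

-108


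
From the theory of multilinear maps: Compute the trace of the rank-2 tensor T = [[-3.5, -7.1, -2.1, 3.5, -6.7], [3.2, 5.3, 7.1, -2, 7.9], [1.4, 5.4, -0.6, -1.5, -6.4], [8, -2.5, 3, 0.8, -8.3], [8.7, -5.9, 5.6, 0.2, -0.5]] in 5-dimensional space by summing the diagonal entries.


The contraction (trace) of a rank-2 tensor is the sum of its diagonal elements.
Diagonal entries: A[1,1] = -3.5, A[2,2] = 5.3, A[3,3] = -0.6, A[4,4] = 0.8, A[5,5] = -0.5
Tr(A) = -3.5 + 5.3 + -0.6 + 0.8 + -0.5 = 1.5

1.5


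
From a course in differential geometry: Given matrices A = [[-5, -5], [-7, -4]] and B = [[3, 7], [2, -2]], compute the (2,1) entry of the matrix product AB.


(AB)_{ij} = sum_k A_{ik} B_{kj}.
For i=2, j=1:
A_{21} * B_{11} = -7 * 3 = -21
A_{22} * B_{21} = -4 * 2 = -8
Sum = -21 + -8 = -29

-29


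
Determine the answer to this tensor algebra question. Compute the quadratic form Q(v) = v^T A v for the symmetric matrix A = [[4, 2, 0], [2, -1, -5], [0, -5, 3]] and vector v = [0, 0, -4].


First compute Av:
(Av)_1 = 4*0 + 2*0 + 0*-4 = 0
(Av)_2 = 2*0 + -1*0 + -5*-4 = 20
(Av)_3 = 0*0 + -5*0 + 3*-4 = -12
Av = [0, 20, -12]
Then v^T (Av) = 0*0 + 0*20 + -4*-12
= 0 + 0 + 48 = 48

48


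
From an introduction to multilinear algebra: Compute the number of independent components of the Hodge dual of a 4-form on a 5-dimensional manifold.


The Hodge dual of a p-form on an n-dimensional manifold is an (n-p)-form.
n = 5, p = 4, so dual degree = 5 - 4 = 1
The number of components is C(n, n-p) = C(5, 1) = 5

5


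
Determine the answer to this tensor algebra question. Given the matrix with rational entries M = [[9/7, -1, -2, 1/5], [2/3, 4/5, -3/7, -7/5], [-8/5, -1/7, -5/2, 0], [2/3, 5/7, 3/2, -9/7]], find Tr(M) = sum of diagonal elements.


The trace is the sum of diagonal entries.
Diagonal: M[1,1] = 9/7, M[2,2] = 4/5, M[3,3] = -5/2, M[4,4] = -9/7
Tr(M) = 9/7 + 4/5 + -5/2 + -9/7
Computing step by step:
After adding M[1,1]: 9/7
After adding M[2,2]: 73/35
After adding M[3,3]: -29/70
After adding M[4,4]: -17/10
Tr(M) = -17/10

-17/10


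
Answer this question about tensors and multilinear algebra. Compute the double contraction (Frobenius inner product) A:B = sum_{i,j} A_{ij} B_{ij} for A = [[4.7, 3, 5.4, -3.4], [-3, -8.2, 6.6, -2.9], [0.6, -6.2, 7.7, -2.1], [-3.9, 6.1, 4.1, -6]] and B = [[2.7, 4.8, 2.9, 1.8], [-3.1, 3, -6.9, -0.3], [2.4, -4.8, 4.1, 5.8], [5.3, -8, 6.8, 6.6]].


A:B = sum over all i,j of A_{ij} * B_{ij}.
Row 1: 4.7*2.7=12.69, 3*4.8=14.4, 5.4*2.9=15.66, -3.4*1.8=-6.12 => row sum = 36.63
Row 2: -3*-3.1=9.3, -8.2*3=-24.6, 6.6*-6.9=-45.54, -2.9*-0.3=0.87 => row sum = -59.97
Row 3: 0.6*2.4=1.44, -6.2*-4.8=29.76, 7.7*4.1=31.57, -2.1*5.8=-12.18 => row sum = 50.59
Row 4: -3.9*5.3=-20.67, 6.1*-8=-48.8, 4.1*6.8=27.88, -6*6.6=-39.6 => row sum = -81.19
Total = 36.63 + -59.97 + 50.59 + -81.19 = -53.94

-53.94


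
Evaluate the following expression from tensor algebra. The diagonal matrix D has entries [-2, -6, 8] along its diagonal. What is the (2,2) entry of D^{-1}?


For a diagonal matrix, the inverse has entries (D^{-1})_{ii} = 1/d_{ii}.
The diagonal entries are: d_{11} = -2, d_{22} = -6, d_{33} = 8
We need (D^{-1})_{22} = 1/d_{22} = 1/-6 = -1/6

-1/6


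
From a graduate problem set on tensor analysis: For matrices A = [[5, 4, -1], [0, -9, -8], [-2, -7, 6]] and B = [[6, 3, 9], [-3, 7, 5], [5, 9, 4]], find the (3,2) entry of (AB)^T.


(AB)^T_{ij} = (AB)_{ji} = sum_k A_{jk} B_{ki}.
For i=3, j=2 we need (AB)_{23}:
A_{21} * B_{13} = 0 * 9 = 0
A_{22} * B_{23} = -9 * 5 = -45
A_{23} * B_{33} = -8 * 4 = -32
Sum = 0 + -45 + -32 = -77

-77


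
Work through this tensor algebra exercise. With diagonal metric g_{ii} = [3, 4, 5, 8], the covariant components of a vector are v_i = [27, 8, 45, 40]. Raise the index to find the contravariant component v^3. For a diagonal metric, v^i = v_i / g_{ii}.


To raise an index with a diagonal metric: v^i = v_i / g_{ii}.
For index 3: v_3 = 45, g_{33} = 5
v^3 = 45 / 5 = 9

9


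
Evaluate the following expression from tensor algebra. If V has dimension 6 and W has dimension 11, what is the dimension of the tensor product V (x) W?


The dimension of a tensor product is the product of dimensions.
dim(V) = 6, dim(W) = 11
dim(V (x) W) = 6 * 11 = 66

66


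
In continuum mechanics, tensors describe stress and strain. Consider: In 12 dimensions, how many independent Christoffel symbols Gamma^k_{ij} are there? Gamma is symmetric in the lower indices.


Christoffel symbols Gamma^k_{ij} are symmetric in i,j, so there are d * d(d+1)/2 independent symbols.
d = 12
d(d+1)/2 = 12 * 13 / 2 = 78
Total = 12 * 78 = 936

936


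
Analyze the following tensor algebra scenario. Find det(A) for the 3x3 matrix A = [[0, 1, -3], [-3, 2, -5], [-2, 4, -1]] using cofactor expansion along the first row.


Expanding along the first row, det(A) = a11*M_11 - a12*M_12 + a13*M_13, where M_1j is the (1,j) minor.
Minor M_11 = 2*-1 - -5*4 = 18
Minor M_12 = -3*-1 - -5*-2 = -7
Minor M_13 = -3*4 - 2*-2 = -8
det = 0*(18) - 1*(-7) + -3*(-8)
    = 0 - -7 + 24
    = 31

31


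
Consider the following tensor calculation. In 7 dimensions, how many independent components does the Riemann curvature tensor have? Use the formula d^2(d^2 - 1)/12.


The Riemann tensor in d dimensions has d^2(d^2 - 1)/12 independent components.
d = 7, so d^2 = 49
d^2 - 1 = 48
d^2(d^2 - 1) = 49 * 48 = 2352
Divide by 12: 2352 / 12 = 196

196


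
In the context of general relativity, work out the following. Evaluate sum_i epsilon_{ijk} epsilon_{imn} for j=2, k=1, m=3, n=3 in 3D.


Using the identity: epsilon_{ijk} epsilon_{imn} = delta_{jm} delta_{kn} - delta_{jn} delta_{km}.
delta_{23} = 0
delta_{13} = 0
delta_{23} = 0
delta_{13} = 0
Result = 0 * 0 - 0 * 0 = 0 - 0 = 0

0


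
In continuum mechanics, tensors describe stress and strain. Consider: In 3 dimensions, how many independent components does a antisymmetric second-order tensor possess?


A antisymmetric rank-2 tensor in d dimensions has d(d-1)/2 independent components.
d = 3
d(d-1)/2 = 3 * 2 / 2 = 6 / 2 = 3

3


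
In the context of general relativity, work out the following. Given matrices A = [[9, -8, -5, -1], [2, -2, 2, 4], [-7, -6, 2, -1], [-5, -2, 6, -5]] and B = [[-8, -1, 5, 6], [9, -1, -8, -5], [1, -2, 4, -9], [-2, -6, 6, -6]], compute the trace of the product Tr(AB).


Tr(AB) = sum_i (AB)_{ii} where (AB)_{ii} = sum_k A_{ik} B_{ki}.
(AB)_{11} = 9*-8 + -8*9 + -5*1 + -1*-2 = -147
(AB)_{22} = 2*-1 + -2*-1 + 2*-2 + 4*-6 = -28
(AB)_{33} = -7*5 + -6*-8 + 2*4 + -1*6 = 15
(AB)_{44} = -5*6 + -2*-5 + 6*-9 + -5*-6 = -44
Tr(AB) = -147 + -28 + 15 + -44 = -204

-204


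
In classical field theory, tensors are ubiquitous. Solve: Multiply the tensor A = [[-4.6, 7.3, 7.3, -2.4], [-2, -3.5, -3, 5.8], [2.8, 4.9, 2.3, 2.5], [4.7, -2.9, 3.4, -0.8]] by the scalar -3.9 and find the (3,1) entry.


Scalar multiplication: (cA)_{ij} = c * A_{ij}.
c = -3.9
A_{31} = 2.8
(cA)_{31} = -3.9 * 2.8 = -10.92

-10.92


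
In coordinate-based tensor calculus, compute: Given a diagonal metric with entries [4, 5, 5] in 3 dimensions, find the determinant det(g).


For a diagonal metric, the determinant is the product of diagonal entries.
Diagonal entries: 4, 5, 5
det(g) = 4 * 5 * 5 = 100

100


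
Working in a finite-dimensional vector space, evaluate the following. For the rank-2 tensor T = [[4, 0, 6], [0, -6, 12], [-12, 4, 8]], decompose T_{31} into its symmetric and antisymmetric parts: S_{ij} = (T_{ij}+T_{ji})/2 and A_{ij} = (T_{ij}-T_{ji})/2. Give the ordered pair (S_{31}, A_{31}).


T_{31} = -12
T_{13} = 6
S_{31} = (-12 + 6)/2 = -6/2 = -3
A_{31} = (-12 - 6)/2 = -18/2 = -9
Check: S + A = -3 + -9 = -12 = T_{31}.

(-3, -9)


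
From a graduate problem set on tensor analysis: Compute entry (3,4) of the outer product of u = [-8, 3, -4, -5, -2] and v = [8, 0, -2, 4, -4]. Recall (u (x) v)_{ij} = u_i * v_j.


The outer product entry T_{ij} = u_i * v_j.
We need i=3, j=4.
u_3 = -4, v_4 = 4
T_{3,4} = -4 * 4 = -16

-16


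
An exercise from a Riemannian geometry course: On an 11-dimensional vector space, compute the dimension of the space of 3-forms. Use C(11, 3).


The dimension of the space of p-forms on an n-dimensional space is C(n, p).
n = 11, p = 3
C(11, 3) = 11! / (3! * 8!) = 165

165


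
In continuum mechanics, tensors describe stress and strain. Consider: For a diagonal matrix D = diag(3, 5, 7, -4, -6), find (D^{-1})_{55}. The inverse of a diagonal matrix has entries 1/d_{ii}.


For a diagonal matrix, the inverse has entries (D^{-1})_{ii} = 1/d_{ii}.
The diagonal entries are: d_{11} = 3, d_{22} = 5, d_{33} = 7, d_{44} = -4, d_{55} = -6
We need (D^{-1})_{55} = 1/d_{55} = 1/-6 = -1/6

-1/6


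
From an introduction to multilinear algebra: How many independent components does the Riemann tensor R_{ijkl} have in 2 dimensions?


The Riemann tensor in d dimensions has d^2(d^2 - 1)/12 independent components.
d = 2, so d^2 = 4
d^2 - 1 = 3
d^2(d^2 - 1) = 4 * 3 = 12
Divide by 12: 12 / 12 = 1

1


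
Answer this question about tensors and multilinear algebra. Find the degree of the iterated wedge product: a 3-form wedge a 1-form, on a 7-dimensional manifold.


The degree of a wedge product is the sum of the degrees of the individual forms.
Degrees: 3, 1
Total degree = 3 + 1 = 4

4


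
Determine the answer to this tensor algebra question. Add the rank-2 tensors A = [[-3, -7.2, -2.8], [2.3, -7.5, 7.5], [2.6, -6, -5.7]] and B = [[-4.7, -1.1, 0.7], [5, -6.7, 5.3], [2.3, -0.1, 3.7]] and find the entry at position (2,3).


Tensor addition is component-wise: (A + B)_{ij} = A_{ij} + B_{ij}.
A_{23} = 7.5
B_{23} = 5.3
(A + B)_{23} = 7.5 + 5.3 = 12.8

12.8


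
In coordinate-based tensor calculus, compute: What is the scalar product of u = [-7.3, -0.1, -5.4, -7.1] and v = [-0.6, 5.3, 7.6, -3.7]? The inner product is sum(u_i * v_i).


The inner product u . v = sum of u_i * v_i.
Term-by-term: -7.3 * -0.6, -0.1 * 5.3, -5.4 * 7.6, -7.1 * -3.7
Products: 4.38, -0.53, -41.04, 26.27
Sum = 4.38 + -0.53 + -41.04 + 26.27 = -10.92

-10.92


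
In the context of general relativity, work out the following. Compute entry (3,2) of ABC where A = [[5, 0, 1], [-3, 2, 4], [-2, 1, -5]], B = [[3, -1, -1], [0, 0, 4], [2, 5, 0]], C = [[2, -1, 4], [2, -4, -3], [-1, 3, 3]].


(ABC)_{32} = sum_m (AB)_{3m} C_{m2}. First compute row 3 of AB.
(AB)_{31} = -2*3 + 1*0 + -5*2 = -16
(AB)_{32} = -2*-1 + 1*0 + -5*5 = -23
(AB)_{33} = -2*-1 + 1*4 + -5*0 = 6
Now contract with column 2 of C:
(AB)_{31} * C_{12} = -16 * -1 = 16
(AB)_{32} * C_{22} = -23 * -4 = 92
(AB)_{33} * C_{32} = 6 * 3 = 18
(ABC)_{32} = 16 + 92 + 18 = 126

126


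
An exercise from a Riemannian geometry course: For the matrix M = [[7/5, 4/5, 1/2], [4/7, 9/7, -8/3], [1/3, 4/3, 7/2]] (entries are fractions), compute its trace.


The trace is the sum of diagonal entries.
Diagonal: M[1,1] = 7/5, M[2,2] = 9/7, M[3,3] = 7/2
Tr(M) = 7/5 + 9/7 + 7/2
Computing step by step:
After adding M[1,1]: 7/5
After adding M[2,2]: 94/35
After adding M[3,3]: 433/70
Tr(M) = 433/70

433/70


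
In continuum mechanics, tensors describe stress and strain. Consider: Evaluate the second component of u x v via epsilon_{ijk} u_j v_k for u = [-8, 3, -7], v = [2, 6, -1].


(u x v)_2 = sum_{j,k} epsilon_{2jk} u_j v_k. Only permutations of (1,2,3) contribute; the two non-zero terms are:
eps_{213} u_1 v_3 = -1 * -8 * -1 = -8
eps_{231} u_3 v_1 = 1 * -7 * 2 = -14
(u x v)_2 = -22

-22


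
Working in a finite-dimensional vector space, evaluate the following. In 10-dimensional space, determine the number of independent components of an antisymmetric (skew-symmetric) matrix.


An antisymmetric rank-2 tensor satisfies A_{ij} = -A_{ji}, so diagonal entries are zero.
The independent components are the upper-triangular entries: C(n, 2) = n(n-1)/2.
n = 10
C(10, 2) = 10 * 9 / 2 = 90 / 2 = 45

45


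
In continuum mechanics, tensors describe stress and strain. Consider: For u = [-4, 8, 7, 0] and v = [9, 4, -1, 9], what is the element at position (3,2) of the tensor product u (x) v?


The outer product entry T_{ij} = u_i * v_j.
We need i=3, j=2.
u_3 = 7, v_2 = 4
T_{3,2} = 7 * 4 = 28

28


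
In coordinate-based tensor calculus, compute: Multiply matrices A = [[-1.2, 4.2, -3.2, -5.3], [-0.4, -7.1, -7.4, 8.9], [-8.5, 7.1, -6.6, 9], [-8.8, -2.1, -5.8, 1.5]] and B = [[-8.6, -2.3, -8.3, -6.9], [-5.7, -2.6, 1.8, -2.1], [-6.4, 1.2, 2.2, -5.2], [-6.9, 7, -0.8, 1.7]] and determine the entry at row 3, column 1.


(AB)_{ij} = sum_k A_{ik} B_{kj}.
For i=3, j=1:
A_{31} * B_{11} = -8.5 * -8.6 = 73.1
A_{32} * B_{21} = 7.1 * -5.7 = -40.47
A_{33} * B_{31} = -6.6 * -6.4 = 42.24
A_{34} * B_{41} = 9 * -6.9 = -62.1
Sum = 73.1 + -40.47 + 42.24 + -62.1 = 12.77

12.77


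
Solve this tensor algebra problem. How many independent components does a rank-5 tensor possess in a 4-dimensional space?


The number of components of a rank-r tensor in d dimensions is d^r.
Here d = 4 and r = 5.
4^5 = 1024

1024


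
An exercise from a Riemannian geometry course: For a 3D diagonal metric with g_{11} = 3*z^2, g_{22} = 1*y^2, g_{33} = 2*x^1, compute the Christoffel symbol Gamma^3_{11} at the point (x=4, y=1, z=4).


For a diagonal metric, Gamma^k_{ij} = (1/2) g^{kk} (dg_{ik}/dx_j + dg_{jk}/dx_i - dg_{ij}/dx_k).
The metric is diagonal, so g_{ab} = 0 for a != b.
At the given point: g_{11} = 48, g_{22} = 1, g_{33} = 8
g^{33} = 1/8
dg_{13}/dx_1 = 0 (off-diagonal)
dg_{13}/dx_1 = 0 (off-diagonal)
dg_{11}/dx_3 = dg_{11}/dx_3 = 24
Numerator = 0 + 0 - 24 = -24
Gamma^3_{11} = -24 / (2 * 8) = -3/2

-3/2


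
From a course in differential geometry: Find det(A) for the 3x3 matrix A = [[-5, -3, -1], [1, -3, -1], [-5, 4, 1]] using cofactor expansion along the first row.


Expanding along the first row, det(A) = a11*M_11 - a12*M_12 + a13*M_13, where M_1j is the (1,j) minor.
Minor M_11 = -3*1 - -1*4 = 1
Minor M_12 = 1*1 - -1*-5 = -4
Minor M_13 = 1*4 - -3*-5 = -11
det = -5*(1) - -3*(-4) + -1*(-11)
    = -5 - 12 + 11
    = -6

-6


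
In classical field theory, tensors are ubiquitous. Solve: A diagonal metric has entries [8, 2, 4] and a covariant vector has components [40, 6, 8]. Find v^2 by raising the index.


To raise an index with a diagonal metric: v^i = v_i / g_{ii}.
For index 2: v_2 = 6, g_{22} = 2
v^2 = 6 / 2 = 3

3


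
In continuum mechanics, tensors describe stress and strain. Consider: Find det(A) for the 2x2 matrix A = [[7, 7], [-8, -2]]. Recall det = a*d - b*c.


For a 2x2 matrix [[a, b], [c, d]], det = a*d - b*c.
a = 7, b = 7, c = -8, d = -2
a*d = 7 * -2 = -14
b*c = 7 * -8 = -56
det = -14 - -56 = 42

42


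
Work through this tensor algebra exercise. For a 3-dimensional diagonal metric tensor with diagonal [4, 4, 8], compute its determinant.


For a diagonal metric, the determinant is the product of diagonal entries.
Diagonal entries: 4, 4, 8
det(g) = 4 * 4 * 8 = 128

128


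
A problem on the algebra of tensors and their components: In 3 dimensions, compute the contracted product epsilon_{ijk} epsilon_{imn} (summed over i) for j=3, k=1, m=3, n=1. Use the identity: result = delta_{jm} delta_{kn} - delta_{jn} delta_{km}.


Using the identity: epsilon_{ijk} epsilon_{imn} = delta_{jm} delta_{kn} - delta_{jn} delta_{km}.
delta_{33} = 1
delta_{11} = 1
delta_{31} = 0
delta_{13} = 0
Result = 1 * 1 - 0 * 0 = 1 - 0 = 1

1


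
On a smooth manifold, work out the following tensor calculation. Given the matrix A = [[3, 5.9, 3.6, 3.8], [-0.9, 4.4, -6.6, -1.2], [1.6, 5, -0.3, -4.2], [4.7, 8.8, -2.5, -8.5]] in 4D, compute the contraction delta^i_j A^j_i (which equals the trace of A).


The contraction (trace) of a rank-2 tensor is the sum of its diagonal elements.
Diagonal entries: A[1,1] = 3, A[2,2] = 4.4, A[3,3] = -0.3, A[4,4] = -8.5
Tr(A) = 3 + 4.4 + -0.3 + -8.5 = -1.4

-1.4


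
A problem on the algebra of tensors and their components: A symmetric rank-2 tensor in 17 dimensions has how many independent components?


A symmetric rank-2 tensor in d dimensions has d(d+1)/2 independent components.
d = 17
d(d+1)/2 = 17 * 18 / 2 = 306 / 2 = 153

153


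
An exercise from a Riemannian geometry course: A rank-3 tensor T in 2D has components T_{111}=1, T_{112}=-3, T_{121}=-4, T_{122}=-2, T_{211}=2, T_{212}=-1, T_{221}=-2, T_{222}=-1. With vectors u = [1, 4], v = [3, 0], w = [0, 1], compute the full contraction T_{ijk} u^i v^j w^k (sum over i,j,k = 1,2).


S = sum over i,j,k of T_{ijk} u_i v_j w_k. Expanding all 8 terms:
T_{111}*u_1*v_1*w_1 = 1*1*3*0 = 0  (running total: 0)
T_{112}*u_1*v_1*w_2 = -3*1*3*1 = -9  (running total: -9)
T_{121}*u_1*v_2*w_1 = -4*1*0*0 = 0  (running total: -9)
T_{122}*u_1*v_2*w_2 = -2*1*0*1 = 0  (running total: -9)
T_{211}*u_2*v_1*w_1 = 2*4*3*0 = 0  (running total: -9)
T_{212}*u_2*v_1*w_2 = -1*4*3*1 = -12  (running total: -21)
T_{221}*u_2*v_2*w_1 = -2*4*0*0 = 0  (running total: -21)
T_{222}*u_2*v_2*w_2 = -1*4*0*1 = 0  (running total: -21)
S = -21

-21


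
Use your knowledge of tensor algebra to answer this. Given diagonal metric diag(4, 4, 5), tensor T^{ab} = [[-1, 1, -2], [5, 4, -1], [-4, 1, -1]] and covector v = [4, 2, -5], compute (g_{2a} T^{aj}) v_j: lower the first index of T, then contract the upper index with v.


Step 1: lower the first index. For a diagonal metric, g_{ia} T^{aj} = g_{ii} T^{ij} (no sum on i).
g_{22} = 4
S_2{}^1 = 4 * T^{21} = 4 * 5 = 20
S_2{}^2 = 4 * T^{22} = 4 * 4 = 16
S_2{}^3 = 4 * T^{23} = 4 * -1 = -4
Step 2: contract S_2{}^j with v_j.
S_2{}^1 * v_1 = 20 * 4 = 80
S_2{}^2 * v_2 = 16 * 2 = 32
S_2{}^3 * v_3 = -4 * -5 = 20
Result = 80 + 32 + 20 = 132

132


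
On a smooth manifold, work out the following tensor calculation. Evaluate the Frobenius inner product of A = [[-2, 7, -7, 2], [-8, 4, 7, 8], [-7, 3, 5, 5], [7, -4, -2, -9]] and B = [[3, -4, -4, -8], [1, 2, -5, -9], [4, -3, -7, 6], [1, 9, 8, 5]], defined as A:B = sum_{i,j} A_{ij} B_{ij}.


A:B = sum over all i,j of A_{ij} * B_{ij}.
Row 1: -2*3=-6, 7*-4=-28, -7*-4=28, 2*-8=-16 => row sum = -22
Row 2: -8*1=-8, 4*2=8, 7*-5=-35, 8*-9=-72 => row sum = -107
Row 3: -7*4=-28, 3*-3=-9, 5*-7=-35, 5*6=30 => row sum = -42
Row 4: 7*1=7, -4*9=-36, -2*8=-16, -9*5=-45 => row sum = -90
Total = -22 + -107 + -42 + -90 = -261

-261


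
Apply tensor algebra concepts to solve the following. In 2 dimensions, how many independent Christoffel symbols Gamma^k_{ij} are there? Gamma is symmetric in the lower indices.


Christoffel symbols Gamma^k_{ij} are symmetric in i,j, so there are d * d(d+1)/2 independent symbols.
d = 2
d(d+1)/2 = 2 * 3 / 2 = 3
Total = 2 * 3 = 6

6


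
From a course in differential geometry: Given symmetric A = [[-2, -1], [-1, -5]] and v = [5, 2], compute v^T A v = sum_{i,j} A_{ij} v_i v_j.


First compute Av:
(Av)_1 = -2*5 + -1*2 = -12
(Av)_2 = -1*5 + -5*2 = -15
Av = [-12, -15]
Then v^T (Av) = 5*-12 + 2*-15
= -60 + -30 = -90

-90


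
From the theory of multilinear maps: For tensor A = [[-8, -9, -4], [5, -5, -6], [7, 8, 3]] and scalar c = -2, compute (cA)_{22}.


Scalar multiplication: (cA)_{ij} = c * A_{ij}.
c = -2
A_{22} = -5
(cA)_{22} = -2 * -5 = 10

10


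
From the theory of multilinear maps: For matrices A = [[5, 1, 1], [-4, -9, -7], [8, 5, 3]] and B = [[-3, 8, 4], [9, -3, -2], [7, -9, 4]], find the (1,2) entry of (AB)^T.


(AB)^T_{ij} = (AB)_{ji} = sum_k A_{jk} B_{ki}.
For i=1, j=2 we need (AB)_{21}:
A_{21} * B_{11} = -4 * -3 = 12
A_{22} * B_{21} = -9 * 9 = -81
A_{23} * B_{31} = -7 * 7 = -49
Sum = 12 + -81 + -49 = -118

-118


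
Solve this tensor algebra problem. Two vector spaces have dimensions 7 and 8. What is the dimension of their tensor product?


The dimension of a tensor product is the product of dimensions.
dim(V) = 7, dim(W) = 8
dim(V (x) W) = 7 * 8 = 56

56


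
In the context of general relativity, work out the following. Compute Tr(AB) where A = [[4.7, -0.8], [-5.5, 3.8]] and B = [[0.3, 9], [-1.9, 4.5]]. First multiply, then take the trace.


Tr(AB) = sum_i (AB)_{ii} where (AB)_{ii} = sum_k A_{ik} B_{ki}.
(AB)_{11} = 4.7*0.3 + -0.8*-1.9 = 2.93
(AB)_{22} = -5.5*9 + 3.8*4.5 = -32.4
Tr(AB) = 2.93 + -32.4 = -29.47

-29.47


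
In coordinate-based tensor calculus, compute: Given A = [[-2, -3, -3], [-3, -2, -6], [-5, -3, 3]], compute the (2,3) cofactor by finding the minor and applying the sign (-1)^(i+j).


To find cofactor C_{23}, delete row 2 and column 3.
The resulting 2x2 submatrix is: [[-2, -3], [-5, -3]]
Minor M_{23} = -2*-3 - -3*-5
  = 6 - 15 = -9
Sign = (-1)^(2+3) = (-1)^5 = -1
Cofactor C_{23} = -1 * -9 = 9

9


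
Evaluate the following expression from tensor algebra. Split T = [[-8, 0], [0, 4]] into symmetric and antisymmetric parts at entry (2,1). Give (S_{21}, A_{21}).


T_{21} = 0
T_{12} = 0
S_{21} = (0 + 0)/2 = 0/2 = 0
A_{21} = (0 - 0)/2 = 0/2 = 0
Check: S + A = 0 + 0 = 0 = T_{21}.

(0, 0)


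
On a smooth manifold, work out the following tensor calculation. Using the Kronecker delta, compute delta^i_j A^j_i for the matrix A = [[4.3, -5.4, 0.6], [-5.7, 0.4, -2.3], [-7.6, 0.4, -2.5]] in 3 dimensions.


The contraction (trace) of a rank-2 tensor is the sum of its diagonal elements.
Diagonal entries: A[1,1] = 4.3, A[2,2] = 0.4, A[3,3] = -2.5
Tr(A) = 4.3 + 0.4 + -2.5 = 2.2

2.2


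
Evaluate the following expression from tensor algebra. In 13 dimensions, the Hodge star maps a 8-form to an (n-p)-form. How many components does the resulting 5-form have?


The Hodge dual of a p-form on an n-dimensional manifold is an (n-p)-form.
n = 13, p = 8, so dual degree = 13 - 8 = 5
The number of components is C(n, n-p) = C(13, 5) = 1287

1287


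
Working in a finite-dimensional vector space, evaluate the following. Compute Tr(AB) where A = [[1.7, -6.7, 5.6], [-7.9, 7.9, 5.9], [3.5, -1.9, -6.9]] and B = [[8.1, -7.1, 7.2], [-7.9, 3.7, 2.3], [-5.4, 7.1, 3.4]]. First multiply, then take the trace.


Tr(AB) = sum_i (AB)_{ii} where (AB)_{ii} = sum_k A_{ik} B_{ki}.
(AB)_{11} = 1.7*8.1 + -6.7*-7.9 + 5.6*-5.4 = 36.46
(AB)_{22} = -7.9*-7.1 + 7.9*3.7 + 5.9*7.1 = 127.21
(AB)_{33} = 3.5*7.2 + -1.9*2.3 + -6.9*3.4 = -2.63
Tr(AB) = 36.46 + 127.21 + -2.63 = 161.04

161.04


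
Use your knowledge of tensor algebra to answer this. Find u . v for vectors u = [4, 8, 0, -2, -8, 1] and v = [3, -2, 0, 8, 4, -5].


The inner product u . v = sum of u_i * v_i.
Term-by-term: 4 * 3, 8 * -2, 0 * 0, -2 * 8, -8 * 4, 1 * -5
Products: 12, -16, 0, -16, -32, -5
Sum = 12 + -16 + 0 + -16 + -32 + -5 = -57

-57


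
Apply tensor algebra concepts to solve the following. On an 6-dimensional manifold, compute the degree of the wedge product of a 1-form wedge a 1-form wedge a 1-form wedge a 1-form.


The degree of a wedge product is the sum of the degrees of the individual forms.
Degrees: 1, 1, 1, 1
Total degree = 1 + 1 + 1 + 1 = 4

4


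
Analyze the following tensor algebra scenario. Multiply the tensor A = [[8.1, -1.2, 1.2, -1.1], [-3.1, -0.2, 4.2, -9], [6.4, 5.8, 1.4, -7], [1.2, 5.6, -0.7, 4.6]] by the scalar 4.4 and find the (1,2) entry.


Scalar multiplication: (cA)_{ij} = c * A_{ij}.
c = 4.4
A_{12} = -1.2
(cA)_{12} = 4.4 * -1.2 = -5.28

-5.28


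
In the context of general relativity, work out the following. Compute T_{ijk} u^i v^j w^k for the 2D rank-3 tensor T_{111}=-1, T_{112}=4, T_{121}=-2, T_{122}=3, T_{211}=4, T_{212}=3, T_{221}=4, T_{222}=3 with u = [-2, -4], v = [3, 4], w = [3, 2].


S = sum over i,j,k of T_{ijk} u_i v_j w_k. Expanding all 8 terms:
T_{111}*u_1*v_1*w_1 = -1*-2*3*3 = 18  (running total: 18)
T_{112}*u_1*v_1*w_2 = 4*-2*3*2 = -48  (running total: -30)
T_{121}*u_1*v_2*w_1 = -2*-2*4*3 = 48  (running total: 18)
T_{122}*u_1*v_2*w_2 = 3*-2*4*2 = -48  (running total: -30)
T_{211}*u_2*v_1*w_1 = 4*-4*3*3 = -144  (running total: -174)
T_{212}*u_2*v_1*w_2 = 3*-4*3*2 = -72  (running total: -246)
T_{221}*u_2*v_2*w_1 = 4*-4*4*3 = -192  (running total: -438)
T_{222}*u_2*v_2*w_2 = 3*-4*4*2 = -96  (running total: -534)
S = -534

-534


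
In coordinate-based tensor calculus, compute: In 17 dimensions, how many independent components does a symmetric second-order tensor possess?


A symmetric rank-2 tensor in d dimensions has d(d+1)/2 independent components.
d = 17
d(d+1)/2 = 17 * 18 / 2 = 306 / 2 = 153

153


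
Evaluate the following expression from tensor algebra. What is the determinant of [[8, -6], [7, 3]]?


For a 2x2 matrix [[a, b], [c, d]], det = a*d - b*c.
a = 8, b = -6, c = 7, d = 3
a*d = 8 * 3 = 24
b*c = -6 * 7 = -42
det = 24 - -42 = 66

66


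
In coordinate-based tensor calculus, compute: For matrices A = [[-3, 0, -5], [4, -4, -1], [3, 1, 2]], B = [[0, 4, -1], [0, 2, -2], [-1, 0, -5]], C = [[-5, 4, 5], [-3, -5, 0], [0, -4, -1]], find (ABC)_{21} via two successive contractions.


(ABC)_{21} = sum_m (AB)_{2m} C_{m1}. First compute row 2 of AB.
(AB)_{21} = 4*0 + -4*0 + -1*-1 = 1
(AB)_{22} = 4*4 + -4*2 + -1*0 = 8
(AB)_{23} = 4*-1 + -4*-2 + -1*-5 = 9
Now contract with column 1 of C:
(AB)_{21} * C_{11} = 1 * -5 = -5
(AB)_{22} * C_{21} = 8 * -3 = -24
(AB)_{23} * C_{31} = 9 * 0 = 0
(ABC)_{21} = -5 + -24 + 0 = -29

-29


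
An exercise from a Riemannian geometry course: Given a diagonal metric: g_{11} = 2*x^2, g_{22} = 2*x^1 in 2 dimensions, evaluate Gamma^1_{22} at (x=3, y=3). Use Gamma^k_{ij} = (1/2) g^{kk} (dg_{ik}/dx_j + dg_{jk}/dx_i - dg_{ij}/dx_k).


For a diagonal metric, Gamma^k_{ij} = (1/2) g^{kk} (dg_{ik}/dx_j + dg_{jk}/dx_i - dg_{ij}/dx_k).
The metric is diagonal, so g_{ab} = 0 for a != b.
At the given point: g_{11} = 18, g_{22} = 6
g^{11} = 1/18
dg_{21}/dx_2 = 0 (off-diagonal)
dg_{21}/dx_2 = 0 (off-diagonal)
dg_{22}/dx_1 = dg_{22}/dx_1 = 2
Numerator = 0 + 0 - 2 = -2
Gamma^1_{22} = -2 / (2 * 18) = -1/18

-1/18


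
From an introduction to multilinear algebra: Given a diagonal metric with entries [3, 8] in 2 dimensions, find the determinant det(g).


For a diagonal metric, the determinant is the product of diagonal entries.
Diagonal entries: 3, 8
det(g) = 3 * 8 = 24

24


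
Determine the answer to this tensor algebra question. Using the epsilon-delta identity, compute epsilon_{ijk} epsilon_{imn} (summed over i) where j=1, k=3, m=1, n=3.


Using the identity: epsilon_{ijk} epsilon_{imn} = delta_{jm} delta_{kn} - delta_{jn} delta_{km}.
delta_{11} = 1
delta_{33} = 1
delta_{13} = 0
delta_{31} = 0
Result = 1 * 1 - 0 * 0 = 1 - 0 = 1

1


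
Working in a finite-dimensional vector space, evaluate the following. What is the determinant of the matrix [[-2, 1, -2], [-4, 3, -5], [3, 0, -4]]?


Expanding along the first row, det(A) = a11*M_11 - a12*M_12 + a13*M_13, where M_1j is the (1,j) minor.
Minor M_11 = 3*-4 - -5*0 = -12
Minor M_12 = -4*-4 - -5*3 = 31
Minor M_13 = -4*0 - 3*3 = -9
det = -2*(-12) - 1*(31) + -2*(-9)
    = 24 - 31 + 18
    = 11

11


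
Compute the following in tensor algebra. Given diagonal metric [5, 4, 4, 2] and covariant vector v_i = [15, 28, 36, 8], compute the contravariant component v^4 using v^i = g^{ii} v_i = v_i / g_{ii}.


To raise an index with a diagonal metric: v^i = v_i / g_{ii}.
For index 4: v_4 = 8, g_{44} = 2
v^4 = 8 / 2 = 4

4


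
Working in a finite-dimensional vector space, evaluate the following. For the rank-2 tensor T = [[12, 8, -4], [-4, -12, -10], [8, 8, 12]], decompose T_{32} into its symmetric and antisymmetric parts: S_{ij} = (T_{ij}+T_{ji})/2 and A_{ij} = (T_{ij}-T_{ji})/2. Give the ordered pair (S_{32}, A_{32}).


T_{32} = 8
T_{23} = -10
S_{32} = (8 + -10)/2 = -2/2 = -1
A_{32} = (8 - -10)/2 = 18/2 = 9
Check: S + A = -1 + 9 = 8 = T_{32}.

(-1, 9)


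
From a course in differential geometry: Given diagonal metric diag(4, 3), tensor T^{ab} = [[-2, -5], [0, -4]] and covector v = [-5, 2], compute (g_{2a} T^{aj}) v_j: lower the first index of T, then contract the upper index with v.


Step 1: lower the first index. For a diagonal metric, g_{ia} T^{aj} = g_{ii} T^{ij} (no sum on i).
g_{22} = 3
S_2{}^1 = 3 * T^{21} = 3 * 0 = 0
S_2{}^2 = 3 * T^{22} = 3 * -4 = -12
Step 2: contract S_2{}^j with v_j.
S_2{}^1 * v_1 = 0 * -5 = 0
S_2{}^2 * v_2 = -12 * 2 = -24
Result = 0 + -24 = -24

-24


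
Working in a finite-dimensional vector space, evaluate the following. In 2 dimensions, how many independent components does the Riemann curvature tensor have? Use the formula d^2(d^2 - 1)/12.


The Riemann tensor in d dimensions has d^2(d^2 - 1)/12 independent components.
d = 2, so d^2 = 4
d^2 - 1 = 3
d^2(d^2 - 1) = 4 * 3 = 12
Divide by 12: 12 / 12 = 1

1


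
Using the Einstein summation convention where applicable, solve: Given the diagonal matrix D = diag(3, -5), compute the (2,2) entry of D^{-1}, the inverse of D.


For a diagonal matrix, the inverse has entries (D^{-1})_{ii} = 1/d_{ii}.
The diagonal entries are: d_{11} = 3, d_{22} = -5
We need (D^{-1})_{22} = 1/d_{22} = 1/-5 = -1/5

-1/5


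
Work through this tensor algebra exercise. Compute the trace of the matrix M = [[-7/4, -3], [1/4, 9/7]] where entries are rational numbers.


The trace is the sum of diagonal entries.
Diagonal: M[1,1] = -7/4, M[2,2] = 9/7
Tr(M) = -7/4 + 9/7
Computing step by step:
After adding M[1,1]: -7/4
After adding M[2,2]: -13/28
Tr(M) = -13/28

-13/28


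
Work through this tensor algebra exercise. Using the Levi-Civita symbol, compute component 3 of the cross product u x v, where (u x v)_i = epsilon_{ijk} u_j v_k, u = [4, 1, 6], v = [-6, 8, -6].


(u x v)_3 = sum_{j,k} epsilon_{3jk} u_j v_k. Only permutations of (1,2,3) contribute; the two non-zero terms are:
eps_{312} u_1 v_2 = 1 * 4 * 8 = 32
eps_{321} u_2 v_1 = -1 * 1 * -6 = 6
(u x v)_3 = 38

38


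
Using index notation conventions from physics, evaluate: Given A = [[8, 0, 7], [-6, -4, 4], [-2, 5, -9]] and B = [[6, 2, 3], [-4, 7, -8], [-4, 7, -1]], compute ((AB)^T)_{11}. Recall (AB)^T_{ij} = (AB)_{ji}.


(AB)^T_{ij} = (AB)_{ji} = sum_k A_{jk} B_{ki}.
For i=1, j=1 we need (AB)_{11}:
A_{11} * B_{11} = 8 * 6 = 48
A_{12} * B_{21} = 0 * -4 = 0
A_{13} * B_{31} = 7 * -4 = -28
Sum = 48 + 0 + -28 = 20

20


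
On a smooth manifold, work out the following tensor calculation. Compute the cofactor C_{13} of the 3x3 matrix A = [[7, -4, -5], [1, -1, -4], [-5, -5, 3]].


To find cofactor C_{13}, delete row 1 and column 3.
The resulting 2x2 submatrix is: [[1, -1], [-5, -5]]
Minor M_{13} = 1*-5 - -1*-5
  = -5 - 5 = -10
Sign = (-1)^(1+3) = (-1)^4 = 1
Cofactor C_{13} = 1 * -10 = -10

-10


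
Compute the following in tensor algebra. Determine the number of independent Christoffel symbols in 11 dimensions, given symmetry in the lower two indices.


Christoffel symbols Gamma^k_{ij} are symmetric in i,j, so there are d * d(d+1)/2 independent symbols.
d = 11
d(d+1)/2 = 11 * 12 / 2 = 66
Total = 11 * 66 = 726

726


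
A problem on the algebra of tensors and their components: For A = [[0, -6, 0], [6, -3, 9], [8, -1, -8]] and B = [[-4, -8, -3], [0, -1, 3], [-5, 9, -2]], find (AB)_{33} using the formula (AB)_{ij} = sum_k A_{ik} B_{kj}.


(AB)_{ij} = sum_k A_{ik} B_{kj}.
For i=3, j=3:
A_{31} * B_{13} = 8 * -3 = -24
A_{32} * B_{23} = -1 * 3 = -3
A_{33} * B_{33} = -8 * -2 = 16
Sum = -24 + -3 + 16 = -11

-11


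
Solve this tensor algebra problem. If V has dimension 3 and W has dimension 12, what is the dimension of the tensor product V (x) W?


The dimension of a tensor product is the product of dimensions.
dim(V) = 3, dim(W) = 12
dim(V (x) W) = 3 * 12 = 36

36


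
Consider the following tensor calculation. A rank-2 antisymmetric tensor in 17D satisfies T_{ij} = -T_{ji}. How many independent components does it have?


An antisymmetric rank-2 tensor satisfies A_{ij} = -A_{ji}, so diagonal entries are zero.
The independent components are the upper-triangular entries: C(n, 2) = n(n-1)/2.
n = 17
C(17, 2) = 17 * 16 / 2 = 272 / 2 = 136

136
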